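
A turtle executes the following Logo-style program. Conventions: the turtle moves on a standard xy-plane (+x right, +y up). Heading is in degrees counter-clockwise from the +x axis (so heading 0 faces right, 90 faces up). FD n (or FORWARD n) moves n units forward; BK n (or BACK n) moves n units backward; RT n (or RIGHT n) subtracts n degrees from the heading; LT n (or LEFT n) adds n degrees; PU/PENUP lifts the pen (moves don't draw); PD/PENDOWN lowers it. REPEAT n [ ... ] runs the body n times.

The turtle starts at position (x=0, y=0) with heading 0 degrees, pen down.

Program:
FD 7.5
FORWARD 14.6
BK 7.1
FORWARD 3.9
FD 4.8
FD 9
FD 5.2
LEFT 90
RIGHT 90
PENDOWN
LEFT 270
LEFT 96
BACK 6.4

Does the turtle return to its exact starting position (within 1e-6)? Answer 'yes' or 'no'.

Executing turtle program step by step:
Start: pos=(0,0), heading=0, pen down
FD 7.5: (0,0) -> (7.5,0) [heading=0, draw]
FD 14.6: (7.5,0) -> (22.1,0) [heading=0, draw]
BK 7.1: (22.1,0) -> (15,0) [heading=0, draw]
FD 3.9: (15,0) -> (18.9,0) [heading=0, draw]
FD 4.8: (18.9,0) -> (23.7,0) [heading=0, draw]
FD 9: (23.7,0) -> (32.7,0) [heading=0, draw]
FD 5.2: (32.7,0) -> (37.9,0) [heading=0, draw]
LT 90: heading 0 -> 90
RT 90: heading 90 -> 0
PD: pen down
LT 270: heading 0 -> 270
LT 96: heading 270 -> 6
BK 6.4: (37.9,0) -> (31.535,-0.669) [heading=6, draw]
Final: pos=(31.535,-0.669), heading=6, 8 segment(s) drawn

Start position: (0, 0)
Final position: (31.535, -0.669)
Distance = 31.542; >= 1e-6 -> NOT closed

Answer: no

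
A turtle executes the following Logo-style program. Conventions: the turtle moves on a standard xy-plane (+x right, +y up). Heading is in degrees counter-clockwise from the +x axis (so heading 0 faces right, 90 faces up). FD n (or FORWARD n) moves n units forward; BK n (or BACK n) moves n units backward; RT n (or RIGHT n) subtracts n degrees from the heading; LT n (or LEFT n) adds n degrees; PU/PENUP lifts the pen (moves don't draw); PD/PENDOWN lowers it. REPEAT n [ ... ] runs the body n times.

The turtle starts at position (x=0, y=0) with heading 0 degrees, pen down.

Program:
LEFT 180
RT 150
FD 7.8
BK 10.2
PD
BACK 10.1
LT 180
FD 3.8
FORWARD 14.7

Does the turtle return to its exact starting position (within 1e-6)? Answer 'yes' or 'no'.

Answer: no

Derivation:
Executing turtle program step by step:
Start: pos=(0,0), heading=0, pen down
LT 180: heading 0 -> 180
RT 150: heading 180 -> 30
FD 7.8: (0,0) -> (6.755,3.9) [heading=30, draw]
BK 10.2: (6.755,3.9) -> (-2.078,-1.2) [heading=30, draw]
PD: pen down
BK 10.1: (-2.078,-1.2) -> (-10.825,-6.25) [heading=30, draw]
LT 180: heading 30 -> 210
FD 3.8: (-10.825,-6.25) -> (-14.116,-8.15) [heading=210, draw]
FD 14.7: (-14.116,-8.15) -> (-26.847,-15.5) [heading=210, draw]
Final: pos=(-26.847,-15.5), heading=210, 5 segment(s) drawn

Start position: (0, 0)
Final position: (-26.847, -15.5)
Distance = 31; >= 1e-6 -> NOT closed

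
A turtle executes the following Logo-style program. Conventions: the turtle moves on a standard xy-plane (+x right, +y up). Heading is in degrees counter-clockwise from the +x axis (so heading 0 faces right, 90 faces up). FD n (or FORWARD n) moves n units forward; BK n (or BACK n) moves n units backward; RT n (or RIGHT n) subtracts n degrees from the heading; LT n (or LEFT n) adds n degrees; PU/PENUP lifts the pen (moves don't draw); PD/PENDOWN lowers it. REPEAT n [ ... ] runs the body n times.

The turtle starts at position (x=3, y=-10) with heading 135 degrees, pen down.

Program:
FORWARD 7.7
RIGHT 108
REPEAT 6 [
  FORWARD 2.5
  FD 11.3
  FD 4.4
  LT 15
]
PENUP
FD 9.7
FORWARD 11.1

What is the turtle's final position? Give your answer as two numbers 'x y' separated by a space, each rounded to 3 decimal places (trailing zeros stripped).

Answer: 30.559 102.969

Derivation:
Executing turtle program step by step:
Start: pos=(3,-10), heading=135, pen down
FD 7.7: (3,-10) -> (-2.445,-4.555) [heading=135, draw]
RT 108: heading 135 -> 27
REPEAT 6 [
  -- iteration 1/6 --
  FD 2.5: (-2.445,-4.555) -> (-0.217,-3.42) [heading=27, draw]
  FD 11.3: (-0.217,-3.42) -> (9.851,1.71) [heading=27, draw]
  FD 4.4: (9.851,1.71) -> (13.772,3.707) [heading=27, draw]
  LT 15: heading 27 -> 42
  -- iteration 2/6 --
  FD 2.5: (13.772,3.707) -> (15.629,5.38) [heading=42, draw]
  FD 11.3: (15.629,5.38) -> (24.027,12.941) [heading=42, draw]
  FD 4.4: (24.027,12.941) -> (27.297,15.886) [heading=42, draw]
  LT 15: heading 42 -> 57
  -- iteration 3/6 --
  FD 2.5: (27.297,15.886) -> (28.658,17.982) [heading=57, draw]
  FD 11.3: (28.658,17.982) -> (34.813,27.459) [heading=57, draw]
  FD 4.4: (34.813,27.459) -> (37.209,31.149) [heading=57, draw]
  LT 15: heading 57 -> 72
  -- iteration 4/6 --
  FD 2.5: (37.209,31.149) -> (37.982,33.527) [heading=72, draw]
  FD 11.3: (37.982,33.527) -> (41.474,44.274) [heading=72, draw]
  FD 4.4: (41.474,44.274) -> (42.833,48.459) [heading=72, draw]
  LT 15: heading 72 -> 87
  -- iteration 5/6 --
  FD 2.5: (42.833,48.459) -> (42.964,50.955) [heading=87, draw]
  FD 11.3: (42.964,50.955) -> (43.556,62.24) [heading=87, draw]
  FD 4.4: (43.556,62.24) -> (43.786,66.634) [heading=87, draw]
  LT 15: heading 87 -> 102
  -- iteration 6/6 --
  FD 2.5: (43.786,66.634) -> (43.266,69.079) [heading=102, draw]
  FD 11.3: (43.266,69.079) -> (40.917,80.132) [heading=102, draw]
  FD 4.4: (40.917,80.132) -> (40.002,84.436) [heading=102, draw]
  LT 15: heading 102 -> 117
]
PU: pen up
FD 9.7: (40.002,84.436) -> (35.598,93.079) [heading=117, move]
FD 11.1: (35.598,93.079) -> (30.559,102.969) [heading=117, move]
Final: pos=(30.559,102.969), heading=117, 19 segment(s) drawn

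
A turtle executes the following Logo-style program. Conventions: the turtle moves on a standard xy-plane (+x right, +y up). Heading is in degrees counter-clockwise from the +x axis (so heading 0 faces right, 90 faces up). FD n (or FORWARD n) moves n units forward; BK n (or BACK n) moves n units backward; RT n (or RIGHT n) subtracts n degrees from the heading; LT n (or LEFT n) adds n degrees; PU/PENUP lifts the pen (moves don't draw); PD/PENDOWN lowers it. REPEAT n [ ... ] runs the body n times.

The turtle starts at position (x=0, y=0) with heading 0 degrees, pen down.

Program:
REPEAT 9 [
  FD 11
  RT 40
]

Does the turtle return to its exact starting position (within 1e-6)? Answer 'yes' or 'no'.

Answer: yes

Derivation:
Executing turtle program step by step:
Start: pos=(0,0), heading=0, pen down
REPEAT 9 [
  -- iteration 1/9 --
  FD 11: (0,0) -> (11,0) [heading=0, draw]
  RT 40: heading 0 -> 320
  -- iteration 2/9 --
  FD 11: (11,0) -> (19.426,-7.071) [heading=320, draw]
  RT 40: heading 320 -> 280
  -- iteration 3/9 --
  FD 11: (19.426,-7.071) -> (21.337,-17.904) [heading=280, draw]
  RT 40: heading 280 -> 240
  -- iteration 4/9 --
  FD 11: (21.337,-17.904) -> (15.837,-27.43) [heading=240, draw]
  RT 40: heading 240 -> 200
  -- iteration 5/9 --
  FD 11: (15.837,-27.43) -> (5.5,-31.192) [heading=200, draw]
  RT 40: heading 200 -> 160
  -- iteration 6/9 --
  FD 11: (5.5,-31.192) -> (-4.837,-27.43) [heading=160, draw]
  RT 40: heading 160 -> 120
  -- iteration 7/9 --
  FD 11: (-4.837,-27.43) -> (-10.337,-17.904) [heading=120, draw]
  RT 40: heading 120 -> 80
  -- iteration 8/9 --
  FD 11: (-10.337,-17.904) -> (-8.426,-7.071) [heading=80, draw]
  RT 40: heading 80 -> 40
  -- iteration 9/9 --
  FD 11: (-8.426,-7.071) -> (0,0) [heading=40, draw]
  RT 40: heading 40 -> 0
]
Final: pos=(0,0), heading=0, 9 segment(s) drawn

Start position: (0, 0)
Final position: (0, 0)
Distance = 0; < 1e-6 -> CLOSED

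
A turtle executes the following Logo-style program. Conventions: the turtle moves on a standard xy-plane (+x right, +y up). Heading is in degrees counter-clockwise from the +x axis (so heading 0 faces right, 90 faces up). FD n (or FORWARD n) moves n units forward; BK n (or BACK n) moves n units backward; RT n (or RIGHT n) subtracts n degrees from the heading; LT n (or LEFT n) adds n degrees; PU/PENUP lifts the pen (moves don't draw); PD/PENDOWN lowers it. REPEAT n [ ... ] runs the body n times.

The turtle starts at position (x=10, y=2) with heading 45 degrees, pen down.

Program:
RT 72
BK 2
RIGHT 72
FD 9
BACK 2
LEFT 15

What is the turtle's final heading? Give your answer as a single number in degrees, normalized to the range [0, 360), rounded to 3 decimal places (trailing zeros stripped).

Executing turtle program step by step:
Start: pos=(10,2), heading=45, pen down
RT 72: heading 45 -> 333
BK 2: (10,2) -> (8.218,2.908) [heading=333, draw]
RT 72: heading 333 -> 261
FD 9: (8.218,2.908) -> (6.81,-5.981) [heading=261, draw]
BK 2: (6.81,-5.981) -> (7.123,-4.006) [heading=261, draw]
LT 15: heading 261 -> 276
Final: pos=(7.123,-4.006), heading=276, 3 segment(s) drawn

Answer: 276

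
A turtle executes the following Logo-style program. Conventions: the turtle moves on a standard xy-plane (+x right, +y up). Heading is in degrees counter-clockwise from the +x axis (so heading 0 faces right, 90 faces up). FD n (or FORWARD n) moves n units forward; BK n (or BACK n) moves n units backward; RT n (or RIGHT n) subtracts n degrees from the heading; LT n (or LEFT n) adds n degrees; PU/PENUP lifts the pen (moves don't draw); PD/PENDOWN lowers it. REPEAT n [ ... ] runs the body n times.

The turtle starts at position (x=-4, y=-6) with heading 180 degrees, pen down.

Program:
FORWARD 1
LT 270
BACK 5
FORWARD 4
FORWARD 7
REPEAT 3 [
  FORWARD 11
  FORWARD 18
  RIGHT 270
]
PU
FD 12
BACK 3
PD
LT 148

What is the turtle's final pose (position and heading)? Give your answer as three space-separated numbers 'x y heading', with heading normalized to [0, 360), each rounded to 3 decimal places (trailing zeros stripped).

Executing turtle program step by step:
Start: pos=(-4,-6), heading=180, pen down
FD 1: (-4,-6) -> (-5,-6) [heading=180, draw]
LT 270: heading 180 -> 90
BK 5: (-5,-6) -> (-5,-11) [heading=90, draw]
FD 4: (-5,-11) -> (-5,-7) [heading=90, draw]
FD 7: (-5,-7) -> (-5,0) [heading=90, draw]
REPEAT 3 [
  -- iteration 1/3 --
  FD 11: (-5,0) -> (-5,11) [heading=90, draw]
  FD 18: (-5,11) -> (-5,29) [heading=90, draw]
  RT 270: heading 90 -> 180
  -- iteration 2/3 --
  FD 11: (-5,29) -> (-16,29) [heading=180, draw]
  FD 18: (-16,29) -> (-34,29) [heading=180, draw]
  RT 270: heading 180 -> 270
  -- iteration 3/3 --
  FD 11: (-34,29) -> (-34,18) [heading=270, draw]
  FD 18: (-34,18) -> (-34,0) [heading=270, draw]
  RT 270: heading 270 -> 0
]
PU: pen up
FD 12: (-34,0) -> (-22,0) [heading=0, move]
BK 3: (-22,0) -> (-25,0) [heading=0, move]
PD: pen down
LT 148: heading 0 -> 148
Final: pos=(-25,0), heading=148, 10 segment(s) drawn

Answer: -25 0 148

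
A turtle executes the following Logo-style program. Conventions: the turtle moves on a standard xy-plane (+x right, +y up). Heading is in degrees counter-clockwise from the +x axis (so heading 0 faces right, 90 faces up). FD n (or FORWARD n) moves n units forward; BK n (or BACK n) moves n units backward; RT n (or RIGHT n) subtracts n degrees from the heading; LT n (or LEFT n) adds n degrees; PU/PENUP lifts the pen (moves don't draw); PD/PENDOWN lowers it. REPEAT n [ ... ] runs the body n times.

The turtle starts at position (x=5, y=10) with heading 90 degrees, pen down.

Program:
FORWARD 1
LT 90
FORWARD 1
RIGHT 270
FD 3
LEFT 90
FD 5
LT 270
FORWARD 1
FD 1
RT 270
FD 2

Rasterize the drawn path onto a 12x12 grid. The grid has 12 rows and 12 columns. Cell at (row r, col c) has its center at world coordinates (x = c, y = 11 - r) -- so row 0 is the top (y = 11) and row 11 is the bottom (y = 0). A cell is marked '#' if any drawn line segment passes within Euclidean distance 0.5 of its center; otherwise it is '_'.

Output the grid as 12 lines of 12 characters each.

Segment 0: (5,10) -> (5,11)
Segment 1: (5,11) -> (4,11)
Segment 2: (4,11) -> (4,8)
Segment 3: (4,8) -> (9,8)
Segment 4: (9,8) -> (9,7)
Segment 5: (9,7) -> (9,6)
Segment 6: (9,6) -> (11,6)

Answer: ____##______
____##______
____#_______
____######__
_________#__
_________###
____________
____________
____________
____________
____________
____________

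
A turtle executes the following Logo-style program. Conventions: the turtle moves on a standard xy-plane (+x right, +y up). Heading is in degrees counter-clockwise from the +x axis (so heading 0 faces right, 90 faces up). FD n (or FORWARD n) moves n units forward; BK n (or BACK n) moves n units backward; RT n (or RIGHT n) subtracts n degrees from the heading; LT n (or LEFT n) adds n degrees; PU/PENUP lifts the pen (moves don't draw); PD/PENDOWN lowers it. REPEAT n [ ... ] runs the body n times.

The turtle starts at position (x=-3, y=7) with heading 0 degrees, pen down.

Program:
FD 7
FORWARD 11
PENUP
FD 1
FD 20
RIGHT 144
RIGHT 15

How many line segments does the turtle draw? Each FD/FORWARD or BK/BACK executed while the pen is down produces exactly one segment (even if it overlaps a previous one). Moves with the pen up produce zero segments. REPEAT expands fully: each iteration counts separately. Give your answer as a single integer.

Answer: 2

Derivation:
Executing turtle program step by step:
Start: pos=(-3,7), heading=0, pen down
FD 7: (-3,7) -> (4,7) [heading=0, draw]
FD 11: (4,7) -> (15,7) [heading=0, draw]
PU: pen up
FD 1: (15,7) -> (16,7) [heading=0, move]
FD 20: (16,7) -> (36,7) [heading=0, move]
RT 144: heading 0 -> 216
RT 15: heading 216 -> 201
Final: pos=(36,7), heading=201, 2 segment(s) drawn
Segments drawn: 2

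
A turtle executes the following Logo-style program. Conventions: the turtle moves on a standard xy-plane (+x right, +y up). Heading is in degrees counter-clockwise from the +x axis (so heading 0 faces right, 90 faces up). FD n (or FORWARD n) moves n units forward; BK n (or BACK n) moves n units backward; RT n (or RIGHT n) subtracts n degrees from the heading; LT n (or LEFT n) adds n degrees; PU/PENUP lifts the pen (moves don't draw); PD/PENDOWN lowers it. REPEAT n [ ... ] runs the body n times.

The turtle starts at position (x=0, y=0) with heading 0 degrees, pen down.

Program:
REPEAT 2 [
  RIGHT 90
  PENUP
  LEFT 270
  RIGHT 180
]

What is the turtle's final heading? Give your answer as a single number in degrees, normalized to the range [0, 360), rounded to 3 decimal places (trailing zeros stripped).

Answer: 0

Derivation:
Executing turtle program step by step:
Start: pos=(0,0), heading=0, pen down
REPEAT 2 [
  -- iteration 1/2 --
  RT 90: heading 0 -> 270
  PU: pen up
  LT 270: heading 270 -> 180
  RT 180: heading 180 -> 0
  -- iteration 2/2 --
  RT 90: heading 0 -> 270
  PU: pen up
  LT 270: heading 270 -> 180
  RT 180: heading 180 -> 0
]
Final: pos=(0,0), heading=0, 0 segment(s) drawn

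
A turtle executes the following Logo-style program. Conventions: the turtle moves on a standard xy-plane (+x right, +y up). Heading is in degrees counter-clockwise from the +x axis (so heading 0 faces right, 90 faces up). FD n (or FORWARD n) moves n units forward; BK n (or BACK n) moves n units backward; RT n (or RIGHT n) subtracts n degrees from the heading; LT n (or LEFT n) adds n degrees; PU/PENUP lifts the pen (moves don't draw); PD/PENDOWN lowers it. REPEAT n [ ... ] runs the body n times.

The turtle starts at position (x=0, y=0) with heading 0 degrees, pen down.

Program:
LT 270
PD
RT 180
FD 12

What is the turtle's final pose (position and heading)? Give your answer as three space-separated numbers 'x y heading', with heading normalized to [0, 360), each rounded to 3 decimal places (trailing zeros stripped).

Answer: 0 12 90

Derivation:
Executing turtle program step by step:
Start: pos=(0,0), heading=0, pen down
LT 270: heading 0 -> 270
PD: pen down
RT 180: heading 270 -> 90
FD 12: (0,0) -> (0,12) [heading=90, draw]
Final: pos=(0,12), heading=90, 1 segment(s) drawn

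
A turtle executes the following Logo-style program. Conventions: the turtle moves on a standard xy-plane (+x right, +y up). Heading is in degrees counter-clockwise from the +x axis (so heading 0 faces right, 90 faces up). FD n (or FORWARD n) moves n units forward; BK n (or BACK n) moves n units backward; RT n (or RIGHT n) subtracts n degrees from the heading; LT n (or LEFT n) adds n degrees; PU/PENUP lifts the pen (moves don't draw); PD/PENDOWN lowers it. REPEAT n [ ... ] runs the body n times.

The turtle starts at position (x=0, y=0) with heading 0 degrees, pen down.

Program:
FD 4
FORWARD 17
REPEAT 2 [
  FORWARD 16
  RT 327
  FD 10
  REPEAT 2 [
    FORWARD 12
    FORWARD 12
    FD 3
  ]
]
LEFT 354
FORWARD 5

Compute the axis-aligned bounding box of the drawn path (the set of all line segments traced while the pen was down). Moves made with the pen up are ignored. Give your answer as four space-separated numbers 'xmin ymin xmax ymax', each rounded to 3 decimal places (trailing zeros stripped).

Answer: 0 0 132.625 106.368

Derivation:
Executing turtle program step by step:
Start: pos=(0,0), heading=0, pen down
FD 4: (0,0) -> (4,0) [heading=0, draw]
FD 17: (4,0) -> (21,0) [heading=0, draw]
REPEAT 2 [
  -- iteration 1/2 --
  FD 16: (21,0) -> (37,0) [heading=0, draw]
  RT 327: heading 0 -> 33
  FD 10: (37,0) -> (45.387,5.446) [heading=33, draw]
  REPEAT 2 [
    -- iteration 1/2 --
    FD 12: (45.387,5.446) -> (55.451,11.982) [heading=33, draw]
    FD 12: (55.451,11.982) -> (65.515,18.518) [heading=33, draw]
    FD 3: (65.515,18.518) -> (68.031,20.152) [heading=33, draw]
    -- iteration 2/2 --
    FD 12: (68.031,20.152) -> (78.095,26.687) [heading=33, draw]
    FD 12: (78.095,26.687) -> (88.159,33.223) [heading=33, draw]
    FD 3: (88.159,33.223) -> (90.675,34.857) [heading=33, draw]
  ]
  -- iteration 2/2 --
  FD 16: (90.675,34.857) -> (104.094,43.571) [heading=33, draw]
  RT 327: heading 33 -> 66
  FD 10: (104.094,43.571) -> (108.161,52.707) [heading=66, draw]
  REPEAT 2 [
    -- iteration 1/2 --
    FD 12: (108.161,52.707) -> (113.042,63.669) [heading=66, draw]
    FD 12: (113.042,63.669) -> (117.923,74.632) [heading=66, draw]
    FD 3: (117.923,74.632) -> (119.143,77.372) [heading=66, draw]
    -- iteration 2/2 --
    FD 12: (119.143,77.372) -> (124.024,88.335) [heading=66, draw]
    FD 12: (124.024,88.335) -> (128.905,99.297) [heading=66, draw]
    FD 3: (128.905,99.297) -> (130.125,102.038) [heading=66, draw]
  ]
]
LT 354: heading 66 -> 60
FD 5: (130.125,102.038) -> (132.625,106.368) [heading=60, draw]
Final: pos=(132.625,106.368), heading=60, 19 segment(s) drawn

Segment endpoints: x in {0, 4, 21, 37, 45.387, 55.451, 65.515, 68.031, 78.095, 88.159, 90.675, 104.094, 108.161, 113.042, 117.923, 119.143, 124.024, 128.905, 130.125, 132.625}, y in {0, 5.446, 11.982, 18.518, 20.152, 26.687, 33.223, 34.857, 43.571, 52.707, 63.669, 74.632, 77.372, 88.335, 99.297, 102.038, 106.368}
xmin=0, ymin=0, xmax=132.625, ymax=106.368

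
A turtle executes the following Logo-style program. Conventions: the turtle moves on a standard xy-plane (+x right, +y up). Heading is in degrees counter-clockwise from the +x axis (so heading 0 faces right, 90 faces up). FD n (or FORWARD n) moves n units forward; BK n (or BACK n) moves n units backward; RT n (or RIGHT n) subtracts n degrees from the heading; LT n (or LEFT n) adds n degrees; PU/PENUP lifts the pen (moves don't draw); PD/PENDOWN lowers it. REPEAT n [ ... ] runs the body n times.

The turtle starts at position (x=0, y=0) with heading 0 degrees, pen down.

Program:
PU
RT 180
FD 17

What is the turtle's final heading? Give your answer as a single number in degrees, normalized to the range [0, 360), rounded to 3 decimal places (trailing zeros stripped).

Executing turtle program step by step:
Start: pos=(0,0), heading=0, pen down
PU: pen up
RT 180: heading 0 -> 180
FD 17: (0,0) -> (-17,0) [heading=180, move]
Final: pos=(-17,0), heading=180, 0 segment(s) drawn

Answer: 180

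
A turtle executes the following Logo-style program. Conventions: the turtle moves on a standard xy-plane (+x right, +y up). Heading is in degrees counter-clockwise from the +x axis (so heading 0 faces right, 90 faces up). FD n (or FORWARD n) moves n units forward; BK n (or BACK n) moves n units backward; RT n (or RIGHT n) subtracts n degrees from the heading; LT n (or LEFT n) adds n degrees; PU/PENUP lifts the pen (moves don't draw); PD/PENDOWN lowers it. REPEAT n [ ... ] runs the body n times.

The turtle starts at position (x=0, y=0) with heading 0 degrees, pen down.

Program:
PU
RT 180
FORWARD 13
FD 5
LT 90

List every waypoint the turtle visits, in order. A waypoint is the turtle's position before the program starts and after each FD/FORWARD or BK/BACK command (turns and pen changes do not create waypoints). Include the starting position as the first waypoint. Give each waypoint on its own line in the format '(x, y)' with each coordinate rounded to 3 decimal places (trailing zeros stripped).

Answer: (0, 0)
(-13, 0)
(-18, 0)

Derivation:
Executing turtle program step by step:
Start: pos=(0,0), heading=0, pen down
PU: pen up
RT 180: heading 0 -> 180
FD 13: (0,0) -> (-13,0) [heading=180, move]
FD 5: (-13,0) -> (-18,0) [heading=180, move]
LT 90: heading 180 -> 270
Final: pos=(-18,0), heading=270, 0 segment(s) drawn
Waypoints (3 total):
(0, 0)
(-13, 0)
(-18, 0)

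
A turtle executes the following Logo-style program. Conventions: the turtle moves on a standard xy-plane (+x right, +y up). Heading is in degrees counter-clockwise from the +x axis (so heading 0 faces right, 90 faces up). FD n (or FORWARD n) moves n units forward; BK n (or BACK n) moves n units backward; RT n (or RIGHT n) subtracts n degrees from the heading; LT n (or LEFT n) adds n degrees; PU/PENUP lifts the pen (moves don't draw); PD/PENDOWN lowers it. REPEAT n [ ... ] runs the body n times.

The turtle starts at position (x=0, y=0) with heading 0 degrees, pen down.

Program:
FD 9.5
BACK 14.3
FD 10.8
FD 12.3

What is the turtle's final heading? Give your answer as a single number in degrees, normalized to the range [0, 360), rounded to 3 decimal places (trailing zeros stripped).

Answer: 0

Derivation:
Executing turtle program step by step:
Start: pos=(0,0), heading=0, pen down
FD 9.5: (0,0) -> (9.5,0) [heading=0, draw]
BK 14.3: (9.5,0) -> (-4.8,0) [heading=0, draw]
FD 10.8: (-4.8,0) -> (6,0) [heading=0, draw]
FD 12.3: (6,0) -> (18.3,0) [heading=0, draw]
Final: pos=(18.3,0), heading=0, 4 segment(s) drawn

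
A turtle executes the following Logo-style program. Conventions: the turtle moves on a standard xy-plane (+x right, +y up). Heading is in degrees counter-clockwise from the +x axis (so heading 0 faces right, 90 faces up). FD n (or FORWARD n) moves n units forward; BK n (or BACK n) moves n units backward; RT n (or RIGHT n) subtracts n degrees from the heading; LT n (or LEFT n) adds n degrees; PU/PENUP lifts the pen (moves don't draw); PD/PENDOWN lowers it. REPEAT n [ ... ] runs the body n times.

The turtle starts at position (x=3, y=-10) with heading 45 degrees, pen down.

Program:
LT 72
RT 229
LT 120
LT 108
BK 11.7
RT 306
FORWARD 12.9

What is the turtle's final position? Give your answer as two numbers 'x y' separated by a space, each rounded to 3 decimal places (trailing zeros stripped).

Executing turtle program step by step:
Start: pos=(3,-10), heading=45, pen down
LT 72: heading 45 -> 117
RT 229: heading 117 -> 248
LT 120: heading 248 -> 8
LT 108: heading 8 -> 116
BK 11.7: (3,-10) -> (8.129,-20.516) [heading=116, draw]
RT 306: heading 116 -> 170
FD 12.9: (8.129,-20.516) -> (-4.575,-18.276) [heading=170, draw]
Final: pos=(-4.575,-18.276), heading=170, 2 segment(s) drawn

Answer: -4.575 -18.276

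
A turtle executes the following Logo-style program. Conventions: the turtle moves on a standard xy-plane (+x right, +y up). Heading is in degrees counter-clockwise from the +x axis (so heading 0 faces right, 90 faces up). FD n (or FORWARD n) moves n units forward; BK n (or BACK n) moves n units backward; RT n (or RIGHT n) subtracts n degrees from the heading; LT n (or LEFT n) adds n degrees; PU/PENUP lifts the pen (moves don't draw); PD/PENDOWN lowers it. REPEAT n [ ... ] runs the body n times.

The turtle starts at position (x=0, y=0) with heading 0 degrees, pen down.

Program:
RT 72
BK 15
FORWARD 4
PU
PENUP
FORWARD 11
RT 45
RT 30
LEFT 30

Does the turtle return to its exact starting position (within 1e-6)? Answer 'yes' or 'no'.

Answer: yes

Derivation:
Executing turtle program step by step:
Start: pos=(0,0), heading=0, pen down
RT 72: heading 0 -> 288
BK 15: (0,0) -> (-4.635,14.266) [heading=288, draw]
FD 4: (-4.635,14.266) -> (-3.399,10.462) [heading=288, draw]
PU: pen up
PU: pen up
FD 11: (-3.399,10.462) -> (0,0) [heading=288, move]
RT 45: heading 288 -> 243
RT 30: heading 243 -> 213
LT 30: heading 213 -> 243
Final: pos=(0,0), heading=243, 2 segment(s) drawn

Start position: (0, 0)
Final position: (0, 0)
Distance = 0; < 1e-6 -> CLOSED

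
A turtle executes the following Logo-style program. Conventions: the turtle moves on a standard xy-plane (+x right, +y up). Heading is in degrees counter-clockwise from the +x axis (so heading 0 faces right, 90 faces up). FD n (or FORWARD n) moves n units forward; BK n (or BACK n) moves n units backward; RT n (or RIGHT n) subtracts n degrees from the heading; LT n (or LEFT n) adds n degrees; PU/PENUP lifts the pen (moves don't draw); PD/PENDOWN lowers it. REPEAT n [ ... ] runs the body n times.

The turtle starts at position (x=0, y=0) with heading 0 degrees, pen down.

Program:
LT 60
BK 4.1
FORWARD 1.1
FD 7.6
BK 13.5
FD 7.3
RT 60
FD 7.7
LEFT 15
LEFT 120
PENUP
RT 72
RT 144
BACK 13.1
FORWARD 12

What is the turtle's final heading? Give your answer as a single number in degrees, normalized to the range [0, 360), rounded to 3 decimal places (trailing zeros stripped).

Executing turtle program step by step:
Start: pos=(0,0), heading=0, pen down
LT 60: heading 0 -> 60
BK 4.1: (0,0) -> (-2.05,-3.551) [heading=60, draw]
FD 1.1: (-2.05,-3.551) -> (-1.5,-2.598) [heading=60, draw]
FD 7.6: (-1.5,-2.598) -> (2.3,3.984) [heading=60, draw]
BK 13.5: (2.3,3.984) -> (-4.45,-7.708) [heading=60, draw]
FD 7.3: (-4.45,-7.708) -> (-0.8,-1.386) [heading=60, draw]
RT 60: heading 60 -> 0
FD 7.7: (-0.8,-1.386) -> (6.9,-1.386) [heading=0, draw]
LT 15: heading 0 -> 15
LT 120: heading 15 -> 135
PU: pen up
RT 72: heading 135 -> 63
RT 144: heading 63 -> 279
BK 13.1: (6.9,-1.386) -> (4.851,11.553) [heading=279, move]
FD 12: (4.851,11.553) -> (6.728,-0.299) [heading=279, move]
Final: pos=(6.728,-0.299), heading=279, 6 segment(s) drawn

Answer: 279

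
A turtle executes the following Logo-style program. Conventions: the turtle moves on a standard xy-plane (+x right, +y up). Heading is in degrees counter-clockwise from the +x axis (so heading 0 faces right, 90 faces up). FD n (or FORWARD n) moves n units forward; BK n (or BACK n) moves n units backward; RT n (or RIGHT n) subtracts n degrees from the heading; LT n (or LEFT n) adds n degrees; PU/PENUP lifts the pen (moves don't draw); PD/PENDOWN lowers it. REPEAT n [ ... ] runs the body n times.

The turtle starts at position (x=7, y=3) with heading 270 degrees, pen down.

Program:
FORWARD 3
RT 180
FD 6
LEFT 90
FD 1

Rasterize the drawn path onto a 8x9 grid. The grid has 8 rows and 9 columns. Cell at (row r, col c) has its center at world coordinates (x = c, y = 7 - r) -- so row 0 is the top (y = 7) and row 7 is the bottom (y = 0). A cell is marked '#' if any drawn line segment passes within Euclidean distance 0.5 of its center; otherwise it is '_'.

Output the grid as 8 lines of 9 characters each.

Answer: _________
______##_
_______#_
_______#_
_______#_
_______#_
_______#_
_______#_

Derivation:
Segment 0: (7,3) -> (7,0)
Segment 1: (7,0) -> (7,6)
Segment 2: (7,6) -> (6,6)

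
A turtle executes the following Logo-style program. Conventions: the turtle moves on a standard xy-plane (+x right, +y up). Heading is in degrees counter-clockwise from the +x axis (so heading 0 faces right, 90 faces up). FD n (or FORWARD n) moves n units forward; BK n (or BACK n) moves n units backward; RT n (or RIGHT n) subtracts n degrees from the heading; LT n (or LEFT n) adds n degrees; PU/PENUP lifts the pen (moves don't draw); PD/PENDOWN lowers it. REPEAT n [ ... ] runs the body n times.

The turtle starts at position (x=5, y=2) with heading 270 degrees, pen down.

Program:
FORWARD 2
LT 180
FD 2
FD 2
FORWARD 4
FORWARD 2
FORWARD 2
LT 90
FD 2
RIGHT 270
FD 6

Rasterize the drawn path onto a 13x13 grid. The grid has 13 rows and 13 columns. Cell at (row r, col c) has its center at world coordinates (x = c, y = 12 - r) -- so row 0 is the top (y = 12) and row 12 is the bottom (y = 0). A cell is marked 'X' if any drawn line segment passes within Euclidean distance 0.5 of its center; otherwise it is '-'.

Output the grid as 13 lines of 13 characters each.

Segment 0: (5,2) -> (5,0)
Segment 1: (5,0) -> (5,2)
Segment 2: (5,2) -> (5,4)
Segment 3: (5,4) -> (5,8)
Segment 4: (5,8) -> (5,10)
Segment 5: (5,10) -> (5,12)
Segment 6: (5,12) -> (3,12)
Segment 7: (3,12) -> (3,6)

Answer: ---XXX-------
---X-X-------
---X-X-------
---X-X-------
---X-X-------
---X-X-------
---X-X-------
-----X-------
-----X-------
-----X-------
-----X-------
-----X-------
-----X-------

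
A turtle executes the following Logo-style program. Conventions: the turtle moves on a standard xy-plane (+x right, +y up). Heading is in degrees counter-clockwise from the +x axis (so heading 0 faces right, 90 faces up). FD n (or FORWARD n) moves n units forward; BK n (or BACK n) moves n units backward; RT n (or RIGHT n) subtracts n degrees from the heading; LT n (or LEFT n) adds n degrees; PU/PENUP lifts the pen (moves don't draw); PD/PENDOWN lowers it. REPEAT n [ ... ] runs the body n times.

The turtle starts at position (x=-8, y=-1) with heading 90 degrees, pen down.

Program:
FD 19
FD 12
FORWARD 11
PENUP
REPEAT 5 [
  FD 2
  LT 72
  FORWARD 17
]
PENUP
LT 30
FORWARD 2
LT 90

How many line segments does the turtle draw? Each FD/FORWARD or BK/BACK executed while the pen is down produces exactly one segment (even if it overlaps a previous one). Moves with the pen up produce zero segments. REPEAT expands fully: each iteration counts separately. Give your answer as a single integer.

Executing turtle program step by step:
Start: pos=(-8,-1), heading=90, pen down
FD 19: (-8,-1) -> (-8,18) [heading=90, draw]
FD 12: (-8,18) -> (-8,30) [heading=90, draw]
FD 11: (-8,30) -> (-8,41) [heading=90, draw]
PU: pen up
REPEAT 5 [
  -- iteration 1/5 --
  FD 2: (-8,41) -> (-8,43) [heading=90, move]
  LT 72: heading 90 -> 162
  FD 17: (-8,43) -> (-24.168,48.253) [heading=162, move]
  -- iteration 2/5 --
  FD 2: (-24.168,48.253) -> (-26.07,48.871) [heading=162, move]
  LT 72: heading 162 -> 234
  FD 17: (-26.07,48.871) -> (-36.062,35.118) [heading=234, move]
  -- iteration 3/5 --
  FD 2: (-36.062,35.118) -> (-37.238,33.5) [heading=234, move]
  LT 72: heading 234 -> 306
  FD 17: (-37.238,33.5) -> (-27.246,19.747) [heading=306, move]
  -- iteration 4/5 --
  FD 2: (-27.246,19.747) -> (-26.07,18.129) [heading=306, move]
  LT 72: heading 306 -> 18
  FD 17: (-26.07,18.129) -> (-9.902,23.382) [heading=18, move]
  -- iteration 5/5 --
  FD 2: (-9.902,23.382) -> (-8,24) [heading=18, move]
  LT 72: heading 18 -> 90
  FD 17: (-8,24) -> (-8,41) [heading=90, move]
]
PU: pen up
LT 30: heading 90 -> 120
FD 2: (-8,41) -> (-9,42.732) [heading=120, move]
LT 90: heading 120 -> 210
Final: pos=(-9,42.732), heading=210, 3 segment(s) drawn
Segments drawn: 3

Answer: 3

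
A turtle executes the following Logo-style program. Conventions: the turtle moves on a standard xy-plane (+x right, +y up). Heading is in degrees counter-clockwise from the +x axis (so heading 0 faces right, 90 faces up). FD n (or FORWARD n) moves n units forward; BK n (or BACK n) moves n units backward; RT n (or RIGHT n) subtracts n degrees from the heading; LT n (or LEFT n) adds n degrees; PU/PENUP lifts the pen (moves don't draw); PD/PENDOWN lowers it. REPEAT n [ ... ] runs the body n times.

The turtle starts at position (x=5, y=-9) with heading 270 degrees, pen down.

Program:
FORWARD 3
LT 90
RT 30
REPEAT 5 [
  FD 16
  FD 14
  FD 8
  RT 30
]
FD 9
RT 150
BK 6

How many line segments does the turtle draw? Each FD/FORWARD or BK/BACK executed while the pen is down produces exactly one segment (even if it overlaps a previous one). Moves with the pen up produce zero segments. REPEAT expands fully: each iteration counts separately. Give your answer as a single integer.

Answer: 18

Derivation:
Executing turtle program step by step:
Start: pos=(5,-9), heading=270, pen down
FD 3: (5,-9) -> (5,-12) [heading=270, draw]
LT 90: heading 270 -> 0
RT 30: heading 0 -> 330
REPEAT 5 [
  -- iteration 1/5 --
  FD 16: (5,-12) -> (18.856,-20) [heading=330, draw]
  FD 14: (18.856,-20) -> (30.981,-27) [heading=330, draw]
  FD 8: (30.981,-27) -> (37.909,-31) [heading=330, draw]
  RT 30: heading 330 -> 300
  -- iteration 2/5 --
  FD 16: (37.909,-31) -> (45.909,-44.856) [heading=300, draw]
  FD 14: (45.909,-44.856) -> (52.909,-56.981) [heading=300, draw]
  FD 8: (52.909,-56.981) -> (56.909,-63.909) [heading=300, draw]
  RT 30: heading 300 -> 270
  -- iteration 3/5 --
  FD 16: (56.909,-63.909) -> (56.909,-79.909) [heading=270, draw]
  FD 14: (56.909,-79.909) -> (56.909,-93.909) [heading=270, draw]
  FD 8: (56.909,-93.909) -> (56.909,-101.909) [heading=270, draw]
  RT 30: heading 270 -> 240
  -- iteration 4/5 --
  FD 16: (56.909,-101.909) -> (48.909,-115.765) [heading=240, draw]
  FD 14: (48.909,-115.765) -> (41.909,-127.89) [heading=240, draw]
  FD 8: (41.909,-127.89) -> (37.909,-134.818) [heading=240, draw]
  RT 30: heading 240 -> 210
  -- iteration 5/5 --
  FD 16: (37.909,-134.818) -> (24.053,-142.818) [heading=210, draw]
  FD 14: (24.053,-142.818) -> (11.928,-149.818) [heading=210, draw]
  FD 8: (11.928,-149.818) -> (5,-153.818) [heading=210, draw]
  RT 30: heading 210 -> 180
]
FD 9: (5,-153.818) -> (-4,-153.818) [heading=180, draw]
RT 150: heading 180 -> 30
BK 6: (-4,-153.818) -> (-9.196,-156.818) [heading=30, draw]
Final: pos=(-9.196,-156.818), heading=30, 18 segment(s) drawn
Segments drawn: 18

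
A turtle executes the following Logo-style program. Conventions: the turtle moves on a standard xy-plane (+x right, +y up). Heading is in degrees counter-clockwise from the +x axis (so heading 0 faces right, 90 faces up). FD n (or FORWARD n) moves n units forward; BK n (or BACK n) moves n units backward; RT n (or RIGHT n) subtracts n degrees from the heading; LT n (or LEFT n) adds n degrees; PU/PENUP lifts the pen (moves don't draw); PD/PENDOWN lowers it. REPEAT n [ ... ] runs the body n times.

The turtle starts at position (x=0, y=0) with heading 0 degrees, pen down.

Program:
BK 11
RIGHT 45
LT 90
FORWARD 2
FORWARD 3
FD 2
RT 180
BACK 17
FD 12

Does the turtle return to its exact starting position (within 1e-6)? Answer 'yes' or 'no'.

Executing turtle program step by step:
Start: pos=(0,0), heading=0, pen down
BK 11: (0,0) -> (-11,0) [heading=0, draw]
RT 45: heading 0 -> 315
LT 90: heading 315 -> 45
FD 2: (-11,0) -> (-9.586,1.414) [heading=45, draw]
FD 3: (-9.586,1.414) -> (-7.464,3.536) [heading=45, draw]
FD 2: (-7.464,3.536) -> (-6.05,4.95) [heading=45, draw]
RT 180: heading 45 -> 225
BK 17: (-6.05,4.95) -> (5.971,16.971) [heading=225, draw]
FD 12: (5.971,16.971) -> (-2.515,8.485) [heading=225, draw]
Final: pos=(-2.515,8.485), heading=225, 6 segment(s) drawn

Start position: (0, 0)
Final position: (-2.515, 8.485)
Distance = 8.85; >= 1e-6 -> NOT closed

Answer: no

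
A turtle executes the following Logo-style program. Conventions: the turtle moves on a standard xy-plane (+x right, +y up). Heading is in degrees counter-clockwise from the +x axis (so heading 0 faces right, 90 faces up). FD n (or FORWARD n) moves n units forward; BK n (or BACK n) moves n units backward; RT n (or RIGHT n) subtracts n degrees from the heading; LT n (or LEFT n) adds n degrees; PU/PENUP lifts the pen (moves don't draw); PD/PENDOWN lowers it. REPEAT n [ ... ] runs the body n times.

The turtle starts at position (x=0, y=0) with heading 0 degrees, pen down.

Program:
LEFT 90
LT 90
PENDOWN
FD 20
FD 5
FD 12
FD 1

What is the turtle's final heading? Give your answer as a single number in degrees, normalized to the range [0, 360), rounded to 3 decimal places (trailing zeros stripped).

Answer: 180

Derivation:
Executing turtle program step by step:
Start: pos=(0,0), heading=0, pen down
LT 90: heading 0 -> 90
LT 90: heading 90 -> 180
PD: pen down
FD 20: (0,0) -> (-20,0) [heading=180, draw]
FD 5: (-20,0) -> (-25,0) [heading=180, draw]
FD 12: (-25,0) -> (-37,0) [heading=180, draw]
FD 1: (-37,0) -> (-38,0) [heading=180, draw]
Final: pos=(-38,0), heading=180, 4 segment(s) drawn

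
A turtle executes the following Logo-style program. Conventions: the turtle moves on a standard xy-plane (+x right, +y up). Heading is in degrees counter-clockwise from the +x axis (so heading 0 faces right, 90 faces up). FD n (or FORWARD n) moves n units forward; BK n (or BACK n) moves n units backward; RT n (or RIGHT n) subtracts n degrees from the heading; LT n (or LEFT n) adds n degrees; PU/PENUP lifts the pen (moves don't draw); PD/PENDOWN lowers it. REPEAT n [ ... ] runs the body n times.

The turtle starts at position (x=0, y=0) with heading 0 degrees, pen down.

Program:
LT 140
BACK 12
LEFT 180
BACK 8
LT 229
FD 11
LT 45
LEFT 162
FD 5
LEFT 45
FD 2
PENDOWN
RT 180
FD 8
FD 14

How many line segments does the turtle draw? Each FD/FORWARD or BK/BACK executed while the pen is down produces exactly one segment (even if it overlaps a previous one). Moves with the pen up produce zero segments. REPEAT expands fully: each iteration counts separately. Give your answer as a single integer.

Answer: 7

Derivation:
Executing turtle program step by step:
Start: pos=(0,0), heading=0, pen down
LT 140: heading 0 -> 140
BK 12: (0,0) -> (9.193,-7.713) [heading=140, draw]
LT 180: heading 140 -> 320
BK 8: (9.193,-7.713) -> (3.064,-2.571) [heading=320, draw]
LT 229: heading 320 -> 189
FD 11: (3.064,-2.571) -> (-7.8,-4.292) [heading=189, draw]
LT 45: heading 189 -> 234
LT 162: heading 234 -> 36
FD 5: (-7.8,-4.292) -> (-3.755,-1.353) [heading=36, draw]
LT 45: heading 36 -> 81
FD 2: (-3.755,-1.353) -> (-3.442,0.622) [heading=81, draw]
PD: pen down
RT 180: heading 81 -> 261
FD 8: (-3.442,0.622) -> (-4.694,-7.279) [heading=261, draw]
FD 14: (-4.694,-7.279) -> (-6.884,-21.107) [heading=261, draw]
Final: pos=(-6.884,-21.107), heading=261, 7 segment(s) drawn
Segments drawn: 7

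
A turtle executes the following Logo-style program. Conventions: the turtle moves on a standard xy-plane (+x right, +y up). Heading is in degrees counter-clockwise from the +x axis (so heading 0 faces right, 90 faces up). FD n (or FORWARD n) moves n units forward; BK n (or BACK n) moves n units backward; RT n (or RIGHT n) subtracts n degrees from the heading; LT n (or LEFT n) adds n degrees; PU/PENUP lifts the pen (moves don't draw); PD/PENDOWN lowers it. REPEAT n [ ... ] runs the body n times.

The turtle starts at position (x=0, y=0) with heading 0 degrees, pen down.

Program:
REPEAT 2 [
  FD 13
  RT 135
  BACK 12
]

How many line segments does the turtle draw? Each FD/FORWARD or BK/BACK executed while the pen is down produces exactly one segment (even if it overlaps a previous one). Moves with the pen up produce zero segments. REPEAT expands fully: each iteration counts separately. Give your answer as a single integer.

Executing turtle program step by step:
Start: pos=(0,0), heading=0, pen down
REPEAT 2 [
  -- iteration 1/2 --
  FD 13: (0,0) -> (13,0) [heading=0, draw]
  RT 135: heading 0 -> 225
  BK 12: (13,0) -> (21.485,8.485) [heading=225, draw]
  -- iteration 2/2 --
  FD 13: (21.485,8.485) -> (12.293,-0.707) [heading=225, draw]
  RT 135: heading 225 -> 90
  BK 12: (12.293,-0.707) -> (12.293,-12.707) [heading=90, draw]
]
Final: pos=(12.293,-12.707), heading=90, 4 segment(s) drawn
Segments drawn: 4

Answer: 4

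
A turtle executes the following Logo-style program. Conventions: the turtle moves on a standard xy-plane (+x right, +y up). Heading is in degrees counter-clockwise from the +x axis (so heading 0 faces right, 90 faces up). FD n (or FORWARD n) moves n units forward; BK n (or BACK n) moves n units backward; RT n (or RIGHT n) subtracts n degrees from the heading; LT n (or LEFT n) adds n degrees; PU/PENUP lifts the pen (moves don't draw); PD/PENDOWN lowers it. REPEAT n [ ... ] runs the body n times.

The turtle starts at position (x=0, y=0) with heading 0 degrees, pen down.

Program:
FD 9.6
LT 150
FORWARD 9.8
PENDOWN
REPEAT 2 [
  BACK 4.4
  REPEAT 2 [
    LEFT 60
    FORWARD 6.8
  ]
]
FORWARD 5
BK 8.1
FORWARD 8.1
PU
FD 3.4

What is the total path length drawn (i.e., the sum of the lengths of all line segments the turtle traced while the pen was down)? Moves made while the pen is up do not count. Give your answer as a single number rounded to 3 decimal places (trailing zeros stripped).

Answer: 76.6

Derivation:
Executing turtle program step by step:
Start: pos=(0,0), heading=0, pen down
FD 9.6: (0,0) -> (9.6,0) [heading=0, draw]
LT 150: heading 0 -> 150
FD 9.8: (9.6,0) -> (1.113,4.9) [heading=150, draw]
PD: pen down
REPEAT 2 [
  -- iteration 1/2 --
  BK 4.4: (1.113,4.9) -> (4.923,2.7) [heading=150, draw]
  REPEAT 2 [
    -- iteration 1/2 --
    LT 60: heading 150 -> 210
    FD 6.8: (4.923,2.7) -> (-0.966,-0.7) [heading=210, draw]
    -- iteration 2/2 --
    LT 60: heading 210 -> 270
    FD 6.8: (-0.966,-0.7) -> (-0.966,-7.5) [heading=270, draw]
  ]
  -- iteration 2/2 --
  BK 4.4: (-0.966,-7.5) -> (-0.966,-3.1) [heading=270, draw]
  REPEAT 2 [
    -- iteration 1/2 --
    LT 60: heading 270 -> 330
    FD 6.8: (-0.966,-3.1) -> (4.923,-6.5) [heading=330, draw]
    -- iteration 2/2 --
    LT 60: heading 330 -> 30
    FD 6.8: (4.923,-6.5) -> (10.812,-3.1) [heading=30, draw]
  ]
]
FD 5: (10.812,-3.1) -> (15.143,-0.6) [heading=30, draw]
BK 8.1: (15.143,-0.6) -> (8.128,-4.65) [heading=30, draw]
FD 8.1: (8.128,-4.65) -> (15.143,-0.6) [heading=30, draw]
PU: pen up
FD 3.4: (15.143,-0.6) -> (18.087,1.1) [heading=30, move]
Final: pos=(18.087,1.1), heading=30, 11 segment(s) drawn

Segment lengths:
  seg 1: (0,0) -> (9.6,0), length = 9.6
  seg 2: (9.6,0) -> (1.113,4.9), length = 9.8
  seg 3: (1.113,4.9) -> (4.923,2.7), length = 4.4
  seg 4: (4.923,2.7) -> (-0.966,-0.7), length = 6.8
  seg 5: (-0.966,-0.7) -> (-0.966,-7.5), length = 6.8
  seg 6: (-0.966,-7.5) -> (-0.966,-3.1), length = 4.4
  seg 7: (-0.966,-3.1) -> (4.923,-6.5), length = 6.8
  seg 8: (4.923,-6.5) -> (10.812,-3.1), length = 6.8
  seg 9: (10.812,-3.1) -> (15.143,-0.6), length = 5
  seg 10: (15.143,-0.6) -> (8.128,-4.65), length = 8.1
  seg 11: (8.128,-4.65) -> (15.143,-0.6), length = 8.1
Total = 76.6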